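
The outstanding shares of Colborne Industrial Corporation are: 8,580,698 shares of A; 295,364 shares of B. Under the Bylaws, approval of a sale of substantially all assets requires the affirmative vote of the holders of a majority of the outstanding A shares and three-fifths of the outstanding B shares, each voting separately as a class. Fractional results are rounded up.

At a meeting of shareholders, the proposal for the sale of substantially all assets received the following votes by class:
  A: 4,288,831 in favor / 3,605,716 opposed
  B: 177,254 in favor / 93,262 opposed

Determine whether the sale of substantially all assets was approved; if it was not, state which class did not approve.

Not approved — the A shares did not give the required vote.

A: a majority of 8580698 is 4290350; 4,290,350 required, 4,288,831 in favor — not approved.
B: 3/5 of 295364 = 177218.40, rounded up to 177219; 177,219 required, 177,254 in favor — approved.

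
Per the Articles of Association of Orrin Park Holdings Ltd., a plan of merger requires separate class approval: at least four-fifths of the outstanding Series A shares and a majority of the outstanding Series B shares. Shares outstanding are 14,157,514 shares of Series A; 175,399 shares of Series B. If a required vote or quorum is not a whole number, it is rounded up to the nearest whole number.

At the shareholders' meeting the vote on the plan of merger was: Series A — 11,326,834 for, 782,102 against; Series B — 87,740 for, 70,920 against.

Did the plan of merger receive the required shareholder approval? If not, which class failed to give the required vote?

Approved — every class gave the required vote.

Series A: 4/5 of 14157514 = 11326011.20, rounded up to 11326012; 11,326,012 required, 11,326,834 in favor — approved.
Series B: a majority of 175399 is 87700; 87,700 required, 87,740 in favor — approved.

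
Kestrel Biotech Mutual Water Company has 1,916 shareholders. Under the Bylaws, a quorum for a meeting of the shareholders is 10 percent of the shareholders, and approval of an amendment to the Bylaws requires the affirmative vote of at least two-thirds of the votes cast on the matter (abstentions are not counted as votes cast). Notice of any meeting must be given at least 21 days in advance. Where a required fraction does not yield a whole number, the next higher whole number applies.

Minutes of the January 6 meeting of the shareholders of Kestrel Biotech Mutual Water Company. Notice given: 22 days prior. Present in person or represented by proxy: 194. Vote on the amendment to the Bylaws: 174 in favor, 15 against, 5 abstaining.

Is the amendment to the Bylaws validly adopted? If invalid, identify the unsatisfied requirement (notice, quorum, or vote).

Notice: 22 days given; 21 required. Satisfied.
Quorum: 10% of 1,916 = 191.60, rounded up to 192; 194 present. Satisfied.
Vote: requires two-thirds of the votes cast (194 − 5 abstaining = 189); 2/3 of 189 = 126, so 126 needed; 174 in favor. Satisfied.

Valid — all requirements satisfied.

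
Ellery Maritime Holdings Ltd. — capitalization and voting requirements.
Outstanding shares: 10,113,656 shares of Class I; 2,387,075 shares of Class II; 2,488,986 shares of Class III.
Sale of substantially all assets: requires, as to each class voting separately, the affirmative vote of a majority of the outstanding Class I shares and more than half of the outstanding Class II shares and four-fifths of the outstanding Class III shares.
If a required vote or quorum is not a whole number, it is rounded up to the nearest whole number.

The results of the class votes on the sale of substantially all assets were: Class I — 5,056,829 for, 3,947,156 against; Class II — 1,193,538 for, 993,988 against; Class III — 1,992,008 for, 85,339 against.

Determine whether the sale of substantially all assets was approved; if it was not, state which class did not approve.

Approved — every class gave the required vote.

Class I: a majority of 10113656 is 5056829; 5,056,829 required, 5,056,829 in favor — approved.
Class II: a majority of 2387075 is 1193538; 1,193,538 required, 1,193,538 in favor — approved.
Class III: 4/5 of 2488986 = 1991188.80, rounded up to 1991189; 1,991,189 required, 1,992,008 in favor — approved.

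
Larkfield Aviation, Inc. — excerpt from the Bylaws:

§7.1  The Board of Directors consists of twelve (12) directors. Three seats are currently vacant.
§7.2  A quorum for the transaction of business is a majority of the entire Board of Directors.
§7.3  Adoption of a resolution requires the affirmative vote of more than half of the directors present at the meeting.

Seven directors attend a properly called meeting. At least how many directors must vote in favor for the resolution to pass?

The resolution requires a majority of the directors present (7).
A majority of 7 is 4.

4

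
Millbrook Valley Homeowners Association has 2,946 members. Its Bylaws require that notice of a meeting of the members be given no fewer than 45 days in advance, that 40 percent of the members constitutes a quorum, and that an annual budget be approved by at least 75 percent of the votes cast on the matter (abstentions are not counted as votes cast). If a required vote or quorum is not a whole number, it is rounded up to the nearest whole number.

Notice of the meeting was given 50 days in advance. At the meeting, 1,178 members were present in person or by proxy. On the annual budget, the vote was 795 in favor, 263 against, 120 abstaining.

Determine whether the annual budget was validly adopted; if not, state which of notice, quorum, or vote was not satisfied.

Invalid — quorum requirement not satisfied.

Notice: 50 days given; 45 required. Satisfied.
Quorum: 40% of 2,946 = 1,178.40, rounded up to 1,179; 1,178 present. Not satisfied.
Vote: requires three-fourths of the votes cast (1,178 − 120 abstaining = 1,058); 3/4 of 1058 = 793.50, rounded up to 794, so 794 needed; 795 in favor. Satisfied.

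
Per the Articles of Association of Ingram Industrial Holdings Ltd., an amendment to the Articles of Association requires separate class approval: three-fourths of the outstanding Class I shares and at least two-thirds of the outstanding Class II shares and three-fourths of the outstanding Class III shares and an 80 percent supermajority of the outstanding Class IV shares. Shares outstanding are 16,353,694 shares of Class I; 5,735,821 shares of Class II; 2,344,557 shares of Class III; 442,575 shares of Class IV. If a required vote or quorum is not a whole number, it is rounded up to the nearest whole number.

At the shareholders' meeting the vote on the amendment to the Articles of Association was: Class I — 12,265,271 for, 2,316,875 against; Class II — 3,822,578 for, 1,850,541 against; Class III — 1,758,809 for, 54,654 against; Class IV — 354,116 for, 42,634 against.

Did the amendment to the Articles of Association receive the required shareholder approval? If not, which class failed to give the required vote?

Not approved — the Class II shares did not give the required vote.

Class I: 3/4 of 16353694 = 12265270.50, rounded up to 12265271; 12,265,271 required, 12,265,271 in favor — approved.
Class II: 2/3 of 5735821 = 3823880.67, rounded up to 3823881; 3,823,881 required, 3,822,578 in favor — not approved.
Class III: 3/4 of 2344557 = 1758417.75, rounded up to 1758418; 1,758,418 required, 1,758,809 in favor — approved.
Class IV: 4/5 of 442575 = 354060; 354,060 required, 354,116 in favor — approved.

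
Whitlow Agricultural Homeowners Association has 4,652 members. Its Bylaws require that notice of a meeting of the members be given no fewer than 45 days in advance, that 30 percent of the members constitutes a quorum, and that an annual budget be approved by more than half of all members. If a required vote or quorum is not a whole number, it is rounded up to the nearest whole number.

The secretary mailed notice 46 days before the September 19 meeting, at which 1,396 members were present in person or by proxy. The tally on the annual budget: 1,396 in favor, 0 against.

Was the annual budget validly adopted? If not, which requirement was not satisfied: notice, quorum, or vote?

Notice: 46 days given; 45 required. Satisfied.
Quorum: 30% of 4,652 = 1,395.60, rounded up to 1,396; 1,396 present. Satisfied.
Vote: requires a majority of all members (4,652); a majority of 4652 is 2327, so 2,327 needed; 1,396 in favor. Not satisfied.

Invalid — vote requirement not satisfied.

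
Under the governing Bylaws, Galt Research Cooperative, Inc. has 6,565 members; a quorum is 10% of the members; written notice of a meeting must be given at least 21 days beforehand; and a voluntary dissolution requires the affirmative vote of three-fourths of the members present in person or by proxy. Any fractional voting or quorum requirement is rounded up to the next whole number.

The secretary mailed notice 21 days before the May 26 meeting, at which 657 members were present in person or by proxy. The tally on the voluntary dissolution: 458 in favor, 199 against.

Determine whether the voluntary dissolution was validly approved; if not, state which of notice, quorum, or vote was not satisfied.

Invalid — vote requirement not satisfied.

Notice: 21 days given; 21 required. Satisfied.
Quorum: 10% of 6,565 = 656.50, rounded up to 657; 657 present. Satisfied.
Vote: requires three-fourths of those present (657); 3/4 of 657 = 492.75, rounded up to 493, so 493 needed; 458 in favor. Not satisfied.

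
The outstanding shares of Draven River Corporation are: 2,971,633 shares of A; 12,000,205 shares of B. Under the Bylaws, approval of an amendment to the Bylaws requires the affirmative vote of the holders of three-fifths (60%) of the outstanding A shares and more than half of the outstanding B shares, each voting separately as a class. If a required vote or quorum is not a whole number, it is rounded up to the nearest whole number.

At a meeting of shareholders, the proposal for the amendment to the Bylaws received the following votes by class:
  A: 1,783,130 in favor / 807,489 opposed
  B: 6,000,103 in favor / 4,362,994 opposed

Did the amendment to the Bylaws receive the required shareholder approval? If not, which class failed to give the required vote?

Approved — every class gave the required vote.

A: 3/5 of 2971633 = 1782979.80, rounded up to 1782980; 1,782,980 required, 1,783,130 in favor — approved.
B: a majority of 12000205 is 6000103; 6,000,103 required, 6,000,103 in favor — approved.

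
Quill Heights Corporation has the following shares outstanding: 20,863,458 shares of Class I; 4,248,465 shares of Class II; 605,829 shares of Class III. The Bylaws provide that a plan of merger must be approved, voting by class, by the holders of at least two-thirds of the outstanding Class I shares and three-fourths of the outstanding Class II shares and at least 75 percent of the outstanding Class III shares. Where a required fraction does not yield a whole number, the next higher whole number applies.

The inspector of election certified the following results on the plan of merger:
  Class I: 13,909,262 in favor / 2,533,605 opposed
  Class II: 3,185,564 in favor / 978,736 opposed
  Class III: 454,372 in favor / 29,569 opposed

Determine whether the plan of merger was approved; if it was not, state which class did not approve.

Not approved — the Class II shares did not give the required vote.

Class I: 2/3 of 20863458 = 13908972; 13,908,972 required, 13,909,262 in favor — approved.
Class II: 3/4 of 4248465 = 3186348.75, rounded up to 3186349; 3,186,349 required, 3,185,564 in favor — not approved.
Class III: 3/4 of 605829 = 454371.75, rounded up to 454372; 454,372 required, 454,372 in favor — approved.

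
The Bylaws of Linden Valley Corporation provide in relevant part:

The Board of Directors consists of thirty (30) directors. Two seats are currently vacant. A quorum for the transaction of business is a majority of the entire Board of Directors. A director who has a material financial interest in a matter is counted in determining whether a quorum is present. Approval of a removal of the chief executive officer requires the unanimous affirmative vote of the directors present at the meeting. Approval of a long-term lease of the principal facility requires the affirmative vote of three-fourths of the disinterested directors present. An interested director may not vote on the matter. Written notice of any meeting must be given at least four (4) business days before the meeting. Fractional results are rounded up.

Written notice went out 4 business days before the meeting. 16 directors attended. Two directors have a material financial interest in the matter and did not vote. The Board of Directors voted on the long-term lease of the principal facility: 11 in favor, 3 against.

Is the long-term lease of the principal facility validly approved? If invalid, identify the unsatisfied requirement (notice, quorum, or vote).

Valid — all requirements satisfied.

Notice: 4 business days given; 4 required (4 ≥ 4). Satisfied.
Quorum: 16 present (interested directors count toward quorum); quorum is 16. Satisfied.
Vote: the long-term lease of the principal facility requires three-fourths of the disinterested directors present (16 − 2 = 14). 3/4 of 14 = 10.50, rounded up to 11, so 11 affirmative votes are needed; 11 voted in favor. Satisfied.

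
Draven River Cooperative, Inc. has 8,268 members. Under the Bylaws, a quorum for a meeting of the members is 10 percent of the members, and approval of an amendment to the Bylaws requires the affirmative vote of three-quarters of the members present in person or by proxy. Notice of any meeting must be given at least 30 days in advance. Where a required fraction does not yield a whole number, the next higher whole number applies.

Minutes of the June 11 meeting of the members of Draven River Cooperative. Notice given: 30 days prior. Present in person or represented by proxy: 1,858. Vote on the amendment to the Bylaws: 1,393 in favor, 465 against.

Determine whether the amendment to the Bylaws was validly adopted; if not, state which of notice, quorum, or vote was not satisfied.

Notice: 30 days given; 30 required. Satisfied.
Quorum: 10% of 8,268 = 826.80, rounded up to 827; 1,858 present. Satisfied.
Vote: requires three-fourths of those present (1,858); 3/4 of 1858 = 1393.50, rounded up to 1394, so 1,394 needed; 1,393 in favor. Not satisfied.

Invalid — vote requirement not satisfied.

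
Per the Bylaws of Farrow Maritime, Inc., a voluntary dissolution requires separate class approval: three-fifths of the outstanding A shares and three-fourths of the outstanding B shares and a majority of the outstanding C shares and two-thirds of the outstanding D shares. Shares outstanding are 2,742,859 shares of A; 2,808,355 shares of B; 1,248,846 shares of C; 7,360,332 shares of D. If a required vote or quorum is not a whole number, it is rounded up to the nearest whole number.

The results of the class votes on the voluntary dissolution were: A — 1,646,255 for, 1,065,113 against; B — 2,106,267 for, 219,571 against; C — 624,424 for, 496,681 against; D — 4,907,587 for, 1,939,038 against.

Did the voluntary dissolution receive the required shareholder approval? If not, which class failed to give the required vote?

A: 3/5 of 2742859 = 1645715.40, rounded up to 1645716; 1,645,716 required, 1,646,255 in favor — approved.
B: 3/4 of 2808355 = 2106266.25, rounded up to 2106267; 2,106,267 required, 2,106,267 in favor — approved.
C: a majority of 1248846 is 624424; 624,424 required, 624,424 in favor — approved.
D: 2/3 of 7360332 = 4906888; 4,906,888 required, 4,907,587 in favor — approved.

Approved — every class gave the required vote.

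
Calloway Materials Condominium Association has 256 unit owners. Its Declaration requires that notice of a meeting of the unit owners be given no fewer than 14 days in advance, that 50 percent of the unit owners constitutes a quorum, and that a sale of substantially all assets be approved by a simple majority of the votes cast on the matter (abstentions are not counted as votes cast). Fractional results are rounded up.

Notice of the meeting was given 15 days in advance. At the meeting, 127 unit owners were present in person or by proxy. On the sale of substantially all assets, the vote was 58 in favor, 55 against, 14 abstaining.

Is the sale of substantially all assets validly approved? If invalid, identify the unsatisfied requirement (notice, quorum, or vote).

Invalid — quorum requirement not satisfied.

Notice: 15 days given; 14 required. Satisfied.
Quorum: 50% of 256 = 128; 127 present. Not satisfied.
Vote: requires a majority of the votes cast (127 − 14 abstaining = 113); a majority of 113 is 57, so 57 needed; 58 in favor. Satisfied.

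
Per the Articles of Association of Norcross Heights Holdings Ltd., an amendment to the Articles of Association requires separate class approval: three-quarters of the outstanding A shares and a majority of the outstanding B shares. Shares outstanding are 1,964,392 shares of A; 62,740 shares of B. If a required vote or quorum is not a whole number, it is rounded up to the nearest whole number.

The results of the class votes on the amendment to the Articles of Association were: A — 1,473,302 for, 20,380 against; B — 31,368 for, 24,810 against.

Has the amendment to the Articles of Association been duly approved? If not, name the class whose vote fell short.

Not approved — the B shares did not give the required vote.

A: 3/4 of 1964392 = 1473294; 1,473,294 required, 1,473,302 in favor — approved.
B: a majority of 62740 is 31371; 31,371 required, 31,368 in favor — not approved.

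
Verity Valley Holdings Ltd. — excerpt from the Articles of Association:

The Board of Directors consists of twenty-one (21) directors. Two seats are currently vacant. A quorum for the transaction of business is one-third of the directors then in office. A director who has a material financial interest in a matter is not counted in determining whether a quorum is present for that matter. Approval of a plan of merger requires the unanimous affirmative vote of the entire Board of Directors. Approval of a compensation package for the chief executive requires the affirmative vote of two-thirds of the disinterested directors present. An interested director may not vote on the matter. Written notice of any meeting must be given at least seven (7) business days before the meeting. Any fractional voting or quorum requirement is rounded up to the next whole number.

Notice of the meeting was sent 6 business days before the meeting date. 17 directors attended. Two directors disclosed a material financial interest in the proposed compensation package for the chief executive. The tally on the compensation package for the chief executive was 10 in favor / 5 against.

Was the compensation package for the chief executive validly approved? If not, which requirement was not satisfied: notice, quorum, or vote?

Notice: 6 business days given; 7 required (6 < 7). Not satisfied.
Quorum: 17 present, but the 2 interested directors do not count, leaving 15. Quorum is 7. Satisfied.
Vote: the compensation package for the chief executive requires two-thirds of the disinterested directors present (17 − 2 = 15). 2/3 of 15 = 10, so 10 affirmative votes are needed; 10 voted in favor. Satisfied.

Invalid — notice requirement not satisfied.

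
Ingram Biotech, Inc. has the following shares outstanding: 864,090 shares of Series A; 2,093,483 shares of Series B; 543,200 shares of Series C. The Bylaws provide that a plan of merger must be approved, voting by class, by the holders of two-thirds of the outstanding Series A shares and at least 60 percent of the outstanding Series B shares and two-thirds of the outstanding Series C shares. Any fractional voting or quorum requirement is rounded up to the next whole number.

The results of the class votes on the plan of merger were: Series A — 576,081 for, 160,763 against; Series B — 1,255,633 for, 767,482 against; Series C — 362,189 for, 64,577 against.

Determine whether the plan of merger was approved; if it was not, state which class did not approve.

Series A: 2/3 of 864090 = 576060; 576,060 required, 576,081 in favor — approved.
Series B: 3/5 of 2093483 = 1256089.80, rounded up to 1256090; 1,256,090 required, 1,255,633 in favor — not approved.
Series C: 2/3 of 543200 = 362133.33, rounded up to 362134; 362,134 required, 362,189 in favor — approved.

Not approved — the Series B shares did not give the required vote.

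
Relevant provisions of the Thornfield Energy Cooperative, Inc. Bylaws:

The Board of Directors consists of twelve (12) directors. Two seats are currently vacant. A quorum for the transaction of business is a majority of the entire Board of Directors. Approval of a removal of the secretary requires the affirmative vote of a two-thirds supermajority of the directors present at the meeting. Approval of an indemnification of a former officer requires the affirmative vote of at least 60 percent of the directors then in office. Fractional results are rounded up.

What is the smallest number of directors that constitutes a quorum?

A majority of 12 is 7.

7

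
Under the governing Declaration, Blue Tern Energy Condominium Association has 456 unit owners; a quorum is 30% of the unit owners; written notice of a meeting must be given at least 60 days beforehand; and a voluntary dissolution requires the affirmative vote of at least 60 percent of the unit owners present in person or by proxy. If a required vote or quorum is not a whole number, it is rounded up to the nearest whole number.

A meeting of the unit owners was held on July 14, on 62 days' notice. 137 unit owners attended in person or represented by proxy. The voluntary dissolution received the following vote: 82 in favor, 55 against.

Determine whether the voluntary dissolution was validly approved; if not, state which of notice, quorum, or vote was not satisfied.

Invalid — vote requirement not satisfied.

Notice: 62 days given; 60 required. Satisfied.
Quorum: 30% of 456 = 136.80, rounded up to 137; 137 present. Satisfied.
Vote: requires three-fifths of those present (137); 3/5 of 137 = 82.20, rounded up to 83, so 83 needed; 82 in favor. Not satisfied.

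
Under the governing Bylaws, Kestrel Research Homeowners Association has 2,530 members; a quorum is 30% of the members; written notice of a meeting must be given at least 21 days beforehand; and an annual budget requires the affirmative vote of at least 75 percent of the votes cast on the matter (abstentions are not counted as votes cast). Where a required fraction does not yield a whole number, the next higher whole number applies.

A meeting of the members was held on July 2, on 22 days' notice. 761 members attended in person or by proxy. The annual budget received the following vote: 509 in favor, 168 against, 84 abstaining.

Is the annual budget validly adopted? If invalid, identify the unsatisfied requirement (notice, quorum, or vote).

Notice: 22 days given; 21 required. Satisfied.
Quorum: 30% of 2,530 = 759; 761 present. Satisfied.
Vote: requires three-fourths of the votes cast (761 − 84 abstaining = 677); 3/4 of 677 = 507.75, rounded up to 508, so 508 needed; 509 in favor. Satisfied.

Valid — all requirements satisfied.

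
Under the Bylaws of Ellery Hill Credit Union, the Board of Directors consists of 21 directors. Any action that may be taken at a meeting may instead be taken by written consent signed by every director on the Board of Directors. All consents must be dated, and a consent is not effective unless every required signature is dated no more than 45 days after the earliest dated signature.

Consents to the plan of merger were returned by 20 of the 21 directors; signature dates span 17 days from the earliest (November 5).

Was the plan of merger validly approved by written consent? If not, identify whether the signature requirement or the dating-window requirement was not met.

Signatures required: the unanimous vote of 21 — unanimous means all 21, so 21 needed; 20 signed. Insufficient.
Dating window: the latest signature is 17 days after the earliest; the limit is 45 days. Within the window.

Not effective — insufficient signatures.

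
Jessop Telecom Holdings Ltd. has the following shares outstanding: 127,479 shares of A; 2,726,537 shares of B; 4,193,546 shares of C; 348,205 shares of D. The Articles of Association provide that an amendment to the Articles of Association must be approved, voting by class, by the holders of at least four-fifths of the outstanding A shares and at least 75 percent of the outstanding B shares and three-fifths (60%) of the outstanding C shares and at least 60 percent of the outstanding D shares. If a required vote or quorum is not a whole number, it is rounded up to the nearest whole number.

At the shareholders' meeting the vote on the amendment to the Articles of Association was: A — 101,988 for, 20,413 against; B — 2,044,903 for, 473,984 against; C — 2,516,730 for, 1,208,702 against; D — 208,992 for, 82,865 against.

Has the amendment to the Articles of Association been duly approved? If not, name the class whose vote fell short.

A: 4/5 of 127479 = 101983.20, rounded up to 101984; 101,984 required, 101,988 in favor — approved.
B: 3/4 of 2726537 = 2044902.75, rounded up to 2044903; 2,044,903 required, 2,044,903 in favor — approved.
C: 3/5 of 4193546 = 2516127.60, rounded up to 2516128; 2,516,128 required, 2,516,730 in favor — approved.
D: 3/5 of 348205 = 208923; 208,923 required, 208,992 in favor — approved.

Approved — every class gave the required vote.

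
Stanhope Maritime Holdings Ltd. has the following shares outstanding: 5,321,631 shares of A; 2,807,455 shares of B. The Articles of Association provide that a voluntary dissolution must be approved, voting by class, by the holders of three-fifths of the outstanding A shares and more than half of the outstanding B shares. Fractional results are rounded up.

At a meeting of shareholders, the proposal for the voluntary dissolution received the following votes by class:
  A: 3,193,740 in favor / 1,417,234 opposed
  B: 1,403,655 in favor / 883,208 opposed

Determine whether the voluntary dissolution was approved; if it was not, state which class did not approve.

Not approved — the B shares did not give the required vote.

A: 3/5 of 5321631 = 3192978.60, rounded up to 3192979; 3,192,979 required, 3,193,740 in favor — approved.
B: a majority of 2807455 is 1403728; 1,403,728 required, 1,403,655 in favor — not approved.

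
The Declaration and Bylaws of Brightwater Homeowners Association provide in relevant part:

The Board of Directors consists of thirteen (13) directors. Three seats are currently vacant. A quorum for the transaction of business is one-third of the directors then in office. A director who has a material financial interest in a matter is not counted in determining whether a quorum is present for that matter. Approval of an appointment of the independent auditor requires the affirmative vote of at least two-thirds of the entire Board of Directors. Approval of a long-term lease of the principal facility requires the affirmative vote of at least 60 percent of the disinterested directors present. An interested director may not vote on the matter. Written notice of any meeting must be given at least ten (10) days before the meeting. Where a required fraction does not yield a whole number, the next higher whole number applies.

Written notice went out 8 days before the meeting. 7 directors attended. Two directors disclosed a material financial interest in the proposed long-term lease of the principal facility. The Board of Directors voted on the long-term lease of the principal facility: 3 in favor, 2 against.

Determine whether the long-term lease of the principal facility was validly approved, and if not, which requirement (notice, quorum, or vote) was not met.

Notice: 8 days given; 10 required (8 < 10). Not satisfied.
Quorum: 7 present, but the 2 interested directors do not count, leaving 5. Quorum is 4. Satisfied.
Vote: the long-term lease of the principal facility requires three-fifths of the disinterested directors present (7 − 2 = 5). 3/5 of 5 = 3, so 3 affirmative votes are needed; 3 voted in favor. Satisfied.

Invalid — notice requirement not satisfied.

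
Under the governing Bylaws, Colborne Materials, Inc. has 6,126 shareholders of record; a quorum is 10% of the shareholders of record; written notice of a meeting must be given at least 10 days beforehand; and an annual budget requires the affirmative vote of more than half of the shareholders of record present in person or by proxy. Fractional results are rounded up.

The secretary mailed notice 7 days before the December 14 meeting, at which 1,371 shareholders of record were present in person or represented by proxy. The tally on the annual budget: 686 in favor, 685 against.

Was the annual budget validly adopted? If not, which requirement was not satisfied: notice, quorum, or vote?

Notice: 7 days given; 10 required. Not satisfied.
Quorum: 10% of 6,126 = 612.60, rounded up to 613; 1,371 present. Satisfied.
Vote: requires a majority of those present (1,371); a majority of 1371 is 686, so 686 needed; 686 in favor. Satisfied.

Invalid — notice requirement not satisfied.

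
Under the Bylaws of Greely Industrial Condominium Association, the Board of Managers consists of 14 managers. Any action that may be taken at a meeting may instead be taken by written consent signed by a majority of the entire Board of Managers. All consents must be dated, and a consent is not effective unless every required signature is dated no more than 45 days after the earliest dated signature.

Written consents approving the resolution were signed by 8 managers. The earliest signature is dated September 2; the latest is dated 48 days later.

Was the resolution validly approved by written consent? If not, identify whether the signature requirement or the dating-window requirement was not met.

Signatures required: a majority of 14 — a majority of 14 is 8, so 8 needed; 8 signed. Sufficient.
Dating window: the latest signature is 48 days after the earliest; the limit is 45 days. Outside the window.

Not effective — dating-window requirement not satisfied.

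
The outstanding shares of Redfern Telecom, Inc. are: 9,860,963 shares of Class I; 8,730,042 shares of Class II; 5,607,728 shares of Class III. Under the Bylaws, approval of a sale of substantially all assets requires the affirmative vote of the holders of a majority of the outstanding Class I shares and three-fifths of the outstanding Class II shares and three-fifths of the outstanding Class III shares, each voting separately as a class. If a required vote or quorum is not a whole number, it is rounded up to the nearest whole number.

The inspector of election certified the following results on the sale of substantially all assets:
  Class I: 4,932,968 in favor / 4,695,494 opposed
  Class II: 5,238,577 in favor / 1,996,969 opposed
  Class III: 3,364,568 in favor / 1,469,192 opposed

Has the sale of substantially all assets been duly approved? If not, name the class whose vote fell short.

Not approved — the Class III shares did not give the required vote.

Class I: a majority of 9860963 is 4930482; 4,930,482 required, 4,932,968 in favor — approved.
Class II: 3/5 of 8730042 = 5238025.20, rounded up to 5238026; 5,238,026 required, 5,238,577 in favor — approved.
Class III: 3/5 of 5607728 = 3364636.80, rounded up to 3364637; 3,364,637 required, 3,364,568 in favor — not approved.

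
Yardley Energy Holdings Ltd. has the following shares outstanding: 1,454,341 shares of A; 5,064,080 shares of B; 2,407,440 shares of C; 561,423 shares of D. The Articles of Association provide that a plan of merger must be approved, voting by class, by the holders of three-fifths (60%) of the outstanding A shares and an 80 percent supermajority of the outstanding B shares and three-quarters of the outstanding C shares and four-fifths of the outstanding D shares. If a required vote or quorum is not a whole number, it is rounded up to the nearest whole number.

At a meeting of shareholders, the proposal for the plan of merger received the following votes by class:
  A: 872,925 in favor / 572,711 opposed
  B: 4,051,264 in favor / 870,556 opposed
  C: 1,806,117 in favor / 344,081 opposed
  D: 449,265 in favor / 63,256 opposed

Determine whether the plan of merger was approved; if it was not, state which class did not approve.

A: 3/5 of 1454341 = 872604.60, rounded up to 872605; 872,605 required, 872,925 in favor — approved.
B: 4/5 of 5064080 = 4051264; 4,051,264 required, 4,051,264 in favor — approved.
C: 3/4 of 2407440 = 1805580; 1,805,580 required, 1,806,117 in favor — approved.
D: 4/5 of 561423 = 449138.40, rounded up to 449139; 449,139 required, 449,265 in favor — approved.

Approved — every class gave the required vote.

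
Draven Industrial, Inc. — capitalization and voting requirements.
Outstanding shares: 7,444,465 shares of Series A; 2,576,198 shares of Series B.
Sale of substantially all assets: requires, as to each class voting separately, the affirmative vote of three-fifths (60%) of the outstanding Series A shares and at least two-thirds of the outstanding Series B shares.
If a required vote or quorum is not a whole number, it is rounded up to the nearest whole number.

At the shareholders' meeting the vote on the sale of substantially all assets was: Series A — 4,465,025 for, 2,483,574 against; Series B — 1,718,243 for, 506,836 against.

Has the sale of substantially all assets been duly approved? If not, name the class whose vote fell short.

Series A: 3/5 of 7444465 = 4466679; 4,466,679 required, 4,465,025 in favor — not approved.
Series B: 2/3 of 2576198 = 1717465.33, rounded up to 1717466; 1,717,466 required, 1,718,243 in favor — approved.

Not approved — the Series A shares did not give the required vote.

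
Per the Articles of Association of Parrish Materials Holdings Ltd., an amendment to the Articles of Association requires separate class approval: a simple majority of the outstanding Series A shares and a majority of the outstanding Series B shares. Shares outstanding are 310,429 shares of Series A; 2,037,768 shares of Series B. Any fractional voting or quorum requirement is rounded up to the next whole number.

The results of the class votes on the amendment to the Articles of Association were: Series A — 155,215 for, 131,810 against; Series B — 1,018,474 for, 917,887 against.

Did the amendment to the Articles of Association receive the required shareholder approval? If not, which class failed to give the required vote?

Series A: a majority of 310429 is 155215; 155,215 required, 155,215 in favor — approved.
Series B: a majority of 2037768 is 1018885; 1,018,885 required, 1,018,474 in favor — not approved.

Not approved — the Series B shares did not give the required vote.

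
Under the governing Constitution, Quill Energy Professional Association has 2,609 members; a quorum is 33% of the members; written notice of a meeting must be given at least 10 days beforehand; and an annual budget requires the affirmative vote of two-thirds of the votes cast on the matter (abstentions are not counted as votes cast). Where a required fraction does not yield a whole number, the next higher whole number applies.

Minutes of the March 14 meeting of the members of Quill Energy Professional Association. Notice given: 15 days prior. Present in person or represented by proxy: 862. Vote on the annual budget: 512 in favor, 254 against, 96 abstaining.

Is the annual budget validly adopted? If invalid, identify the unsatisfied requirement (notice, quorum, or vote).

Valid — all requirements satisfied.

Notice: 15 days given; 10 required. Satisfied.
Quorum: 33% of 2,609 = 860.97, rounded up to 861; 862 present. Satisfied.
Vote: requires two-thirds of the votes cast (862 − 96 abstaining = 766); 2/3 of 766 = 510.67, rounded up to 511, so 511 needed; 512 in favor. Satisfied.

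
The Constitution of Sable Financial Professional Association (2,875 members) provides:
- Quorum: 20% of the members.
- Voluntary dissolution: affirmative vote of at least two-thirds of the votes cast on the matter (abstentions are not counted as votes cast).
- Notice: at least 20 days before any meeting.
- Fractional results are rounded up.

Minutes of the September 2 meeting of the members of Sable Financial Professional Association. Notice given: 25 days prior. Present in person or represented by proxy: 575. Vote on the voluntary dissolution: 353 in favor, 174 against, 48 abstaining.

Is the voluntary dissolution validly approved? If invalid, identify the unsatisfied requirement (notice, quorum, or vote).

Valid — all requirements satisfied.

Notice: 25 days given; 20 required. Satisfied.
Quorum: 20% of 2,875 = 575; 575 present. Satisfied.
Vote: requires two-thirds of the votes cast (575 − 48 abstaining = 527); 2/3 of 527 = 351.33, rounded up to 352, so 352 needed; 353 in favor. Satisfied.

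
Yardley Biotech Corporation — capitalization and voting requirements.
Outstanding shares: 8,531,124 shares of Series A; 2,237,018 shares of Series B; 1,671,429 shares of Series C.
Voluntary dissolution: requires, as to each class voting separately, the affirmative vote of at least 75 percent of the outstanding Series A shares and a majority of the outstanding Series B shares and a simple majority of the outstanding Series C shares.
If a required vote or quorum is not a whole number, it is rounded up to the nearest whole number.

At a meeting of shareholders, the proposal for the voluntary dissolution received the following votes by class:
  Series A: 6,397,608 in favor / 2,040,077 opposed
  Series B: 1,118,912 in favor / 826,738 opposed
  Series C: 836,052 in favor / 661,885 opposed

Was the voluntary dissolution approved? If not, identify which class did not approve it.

Series A: 3/4 of 8531124 = 6398343; 6,398,343 required, 6,397,608 in favor — not approved.
Series B: a majority of 2237018 is 1118510; 1,118,510 required, 1,118,912 in favor — approved.
Series C: a majority of 1671429 is 835715; 835,715 required, 836,052 in favor — approved.

Not approved — the Series A shares did not give the required vote.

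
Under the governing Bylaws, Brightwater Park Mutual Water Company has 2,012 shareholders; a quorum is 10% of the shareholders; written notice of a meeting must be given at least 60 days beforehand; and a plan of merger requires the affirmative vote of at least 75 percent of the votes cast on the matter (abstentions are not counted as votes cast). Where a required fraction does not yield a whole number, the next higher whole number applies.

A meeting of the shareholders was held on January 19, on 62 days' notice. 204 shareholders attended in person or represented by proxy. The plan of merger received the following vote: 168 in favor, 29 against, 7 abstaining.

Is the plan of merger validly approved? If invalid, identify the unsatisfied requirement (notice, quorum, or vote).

Valid — all requirements satisfied.

Notice: 62 days given; 60 required. Satisfied.
Quorum: 10% of 2,012 = 201.20, rounded up to 202; 204 present. Satisfied.
Vote: requires three-fourths of the votes cast (204 − 7 abstaining = 197); 3/4 of 197 = 147.75, rounded up to 148, so 148 needed; 168 in favor. Satisfied.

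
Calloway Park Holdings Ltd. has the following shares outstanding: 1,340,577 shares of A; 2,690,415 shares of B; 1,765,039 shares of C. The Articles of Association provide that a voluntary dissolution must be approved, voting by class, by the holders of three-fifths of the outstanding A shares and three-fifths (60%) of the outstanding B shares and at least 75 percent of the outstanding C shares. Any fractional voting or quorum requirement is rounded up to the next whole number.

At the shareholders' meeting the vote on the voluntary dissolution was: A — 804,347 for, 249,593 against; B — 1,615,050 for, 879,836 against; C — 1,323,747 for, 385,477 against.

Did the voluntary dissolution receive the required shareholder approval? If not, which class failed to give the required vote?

A: 3/5 of 1340577 = 804346.20, rounded up to 804347; 804,347 required, 804,347 in favor — approved.
B: 3/5 of 2690415 = 1614249; 1,614,249 required, 1,615,050 in favor — approved.
C: 3/4 of 1765039 = 1323779.25, rounded up to 1323780; 1,323,780 required, 1,323,747 in favor — not approved.

Not approved — the C shares did not give the required vote.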